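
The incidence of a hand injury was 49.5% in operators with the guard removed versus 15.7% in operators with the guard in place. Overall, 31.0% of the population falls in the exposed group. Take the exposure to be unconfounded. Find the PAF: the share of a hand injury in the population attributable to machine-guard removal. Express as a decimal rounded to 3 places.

p₁ = 0.495, p₀ = 0.157.
Overall risk P(Y=1) = π·p₁ + (1−π)·p₀ = 0.31×0.495 + 0.69×0.157 = 0.26178.
Under exogeneity, PAF = [P(Y=1) − p₀] / P(Y=1).
PAF = (0.26178 − 0.157) / 0.26178 ≈ 0.4003

PAF ≈ 0.400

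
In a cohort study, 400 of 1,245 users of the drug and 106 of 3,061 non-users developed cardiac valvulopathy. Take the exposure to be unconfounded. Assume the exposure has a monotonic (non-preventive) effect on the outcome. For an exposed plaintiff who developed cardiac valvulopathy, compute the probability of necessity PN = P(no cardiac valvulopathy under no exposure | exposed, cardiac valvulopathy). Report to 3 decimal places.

p₁ = P(outcome | exposed) = 400/1245 = 0.32129
p₀ = P(outcome | unexposed) = 106/3061 = 0.034629
Under exogeneity and monotonicity, PN = (p₁ − p₀) / p₁.
PN = (0.32129 − 0.034629) / 0.32129 = 0.28666 / 0.32129 ≈ 0.8922

PN ≈ 0.892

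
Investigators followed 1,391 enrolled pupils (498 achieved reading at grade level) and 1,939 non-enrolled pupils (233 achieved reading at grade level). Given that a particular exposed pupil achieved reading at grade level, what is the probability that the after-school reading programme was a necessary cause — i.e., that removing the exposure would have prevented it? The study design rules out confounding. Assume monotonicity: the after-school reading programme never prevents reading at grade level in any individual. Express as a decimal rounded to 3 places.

PN ≈ 0.664

p₁ = P(outcome | exposed) = 498/1391 = 0.35802
p₀ = P(outcome | unexposed) = 233/1939 = 0.12017
Under exogeneity and monotonicity, PN = (p₁ − p₀) / p₁.
PN = (0.35802 − 0.12017) / 0.35802 = 0.23785 / 0.35802 ≈ 0.6644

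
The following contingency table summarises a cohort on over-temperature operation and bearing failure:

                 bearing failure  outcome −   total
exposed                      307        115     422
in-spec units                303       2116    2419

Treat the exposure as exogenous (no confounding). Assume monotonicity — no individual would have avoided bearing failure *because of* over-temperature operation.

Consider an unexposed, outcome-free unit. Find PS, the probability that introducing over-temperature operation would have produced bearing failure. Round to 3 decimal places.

p₁ = P(outcome | exposed) = 307/422 = 0.72749
p₀ = P(outcome | unexposed) = 303/2419 = 0.12526
Under exogeneity and monotonicity, PS = (p₁ − p₀)/(1 − p₀).
PS = (0.72749 − 0.12526) / 0.87474 ≈ 0.6885

PS ≈ 0.688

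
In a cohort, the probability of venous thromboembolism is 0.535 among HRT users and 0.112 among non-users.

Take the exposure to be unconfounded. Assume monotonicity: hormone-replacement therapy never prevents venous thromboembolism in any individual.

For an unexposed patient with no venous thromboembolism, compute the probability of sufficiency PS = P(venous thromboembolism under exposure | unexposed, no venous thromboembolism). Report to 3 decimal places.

Let p₁ = 0.535, p₀ = 0.112.
Under exogeneity and monotonicity, PS = (p₁ − p₀) / (1 − p₀).
PS = (0.535 − 0.112) / (1 − 0.112) = 0.423 / 0.888 ≈ 0.4764

PS ≈ 0.476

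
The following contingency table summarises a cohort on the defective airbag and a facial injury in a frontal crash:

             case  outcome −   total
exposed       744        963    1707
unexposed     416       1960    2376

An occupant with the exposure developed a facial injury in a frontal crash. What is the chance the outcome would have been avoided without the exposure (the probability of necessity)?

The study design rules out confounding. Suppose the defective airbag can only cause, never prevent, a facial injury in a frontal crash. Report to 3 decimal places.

p₁ = P(outcome | exposed) = 744/1707 = 0.43585
p₀ = P(outcome | unexposed) = 416/2376 = 0.17508
Under exogeneity and monotonicity, PN = (p₁ − p₀)/p₁.
PN = (0.43585 − 0.17508) / 0.43585 ≈ 0.5983

PN ≈ 0.598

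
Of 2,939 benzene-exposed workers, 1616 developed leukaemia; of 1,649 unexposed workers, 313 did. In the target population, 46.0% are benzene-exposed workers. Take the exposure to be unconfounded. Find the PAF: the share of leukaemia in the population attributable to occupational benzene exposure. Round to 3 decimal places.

p₁ = P(outcome | exposed) = 1616/2939 = 0.54985
p₀ = P(outcome | unexposed) = 313/1649 = 0.18981
Overall risk P(Y=1) = π·p₁ + (1−π)·p₀ = 0.46×0.54985 + 0.54×0.18981 = 0.35543.
Under exogeneity, PAF = [P(Y=1) − p₀] / P(Y=1).
PAF = (0.35543 − 0.18981) / 0.35543 ≈ 0.4660

PAF ≈ 0.466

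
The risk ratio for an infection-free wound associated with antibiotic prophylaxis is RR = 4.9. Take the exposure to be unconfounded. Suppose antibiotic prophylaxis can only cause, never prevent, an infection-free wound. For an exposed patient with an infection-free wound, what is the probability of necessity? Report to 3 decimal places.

Under exogeneity and monotonicity, PN = (RR − 1) / RR = 1 − 1/RR.
PN = (4.9 − 1) / 4.9 = 3.9 / 4.9 ≈ 0.7959

PN ≈ 0.796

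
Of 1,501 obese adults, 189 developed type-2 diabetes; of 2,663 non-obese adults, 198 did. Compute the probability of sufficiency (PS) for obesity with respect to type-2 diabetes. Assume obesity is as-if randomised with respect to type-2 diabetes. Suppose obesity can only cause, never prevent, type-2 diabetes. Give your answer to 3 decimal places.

PS ≈ 0.056

p₁ = P(outcome | exposed) = 189/1501 = 0.12592
p₀ = P(outcome | unexposed) = 198/2663 = 0.074352
Under exogeneity and monotonicity, PS = (p₁ − p₀) / (1 − p₀).
PS = (0.12592 − 0.074352) / (1 − 0.074352) = 0.051564 / 0.92565 ≈ 0.0557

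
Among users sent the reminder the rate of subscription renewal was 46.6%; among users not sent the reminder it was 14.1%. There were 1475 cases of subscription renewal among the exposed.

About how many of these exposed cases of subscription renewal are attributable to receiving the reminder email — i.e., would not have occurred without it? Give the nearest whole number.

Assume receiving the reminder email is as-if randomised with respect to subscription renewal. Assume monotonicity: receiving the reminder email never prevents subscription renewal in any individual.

about 1029 cases

p₁ = 0.466, p₀ = 0.141.
PN = (p₁ − p₀)/p₁ = (0.466 − 0.141) / 0.466 ≈ 0.69742.
Attributable cases ≈ PN × (exposed cases) = 0.69742 × 1475 ≈ 1028.70.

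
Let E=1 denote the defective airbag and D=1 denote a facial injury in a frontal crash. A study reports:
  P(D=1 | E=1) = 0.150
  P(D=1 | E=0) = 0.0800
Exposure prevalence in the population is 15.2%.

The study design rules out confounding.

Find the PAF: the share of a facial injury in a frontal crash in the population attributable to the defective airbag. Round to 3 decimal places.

Let p₁ = 0.15, p₀ = 0.08.
Overall risk P(Y=1) = π·p₁ + (1−π)·p₀ = 0.152×0.15 + 0.848×0.08 = 0.09064.
Under exogeneity, PAF = [P(Y=1) − p₀] / P(Y=1).
PAF = (0.09064 − 0.08) / 0.09064 ≈ 0.1174

PAF ≈ 0.117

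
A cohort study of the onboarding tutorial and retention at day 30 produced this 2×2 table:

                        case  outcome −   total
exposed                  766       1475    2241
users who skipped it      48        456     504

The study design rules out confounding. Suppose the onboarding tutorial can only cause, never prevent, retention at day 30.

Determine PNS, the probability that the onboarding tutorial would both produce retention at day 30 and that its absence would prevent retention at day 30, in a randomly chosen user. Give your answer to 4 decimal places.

p₁ = P(outcome | exposed) = 766/2241 = 0.34181
p₀ = P(outcome | unexposed) = 48/504 = 0.095238
Under exogeneity and monotonicity, PNS = p₁ − p₀.
PNS = 0.34181 − 0.095238 = 0.24657

PNS ≈ 0.2466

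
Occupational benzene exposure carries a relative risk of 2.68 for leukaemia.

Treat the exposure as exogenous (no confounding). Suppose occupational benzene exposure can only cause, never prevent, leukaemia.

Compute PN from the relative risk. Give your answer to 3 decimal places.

Under exogeneity and monotonicity, PN = (RR − 1) / RR = 1 − 1/RR.
PN = (2.68 − 1) / 2.68 = 1.68 / 2.68 ≈ 0.6269

PN ≈ 0.627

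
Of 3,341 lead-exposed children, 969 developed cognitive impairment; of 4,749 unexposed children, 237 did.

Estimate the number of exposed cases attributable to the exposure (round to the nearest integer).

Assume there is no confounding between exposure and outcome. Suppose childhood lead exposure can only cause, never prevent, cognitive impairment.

about 802 cases

p₁ = P(outcome | exposed) = 969/3341 = 0.29003
p₀ = P(outcome | unexposed) = 237/4749 = 0.049905
PN = (p₁ − p₀)/p₁ = (0.29003 − 0.049905) / 0.29003 ≈ 0.82793.
Attributable cases ≈ PN × (exposed cases) = 0.82793 × 969 ≈ 802.27.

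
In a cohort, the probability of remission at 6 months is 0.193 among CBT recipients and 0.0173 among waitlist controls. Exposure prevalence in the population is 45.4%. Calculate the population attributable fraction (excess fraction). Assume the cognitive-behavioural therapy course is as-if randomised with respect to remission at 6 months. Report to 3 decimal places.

Let p₁ = 0.193, p₀ = 0.0173.
Overall risk P(Y=1) = π·p₁ + (1−π)·p₀ = 0.454×0.193 + 0.546×0.0173 = 0.097068.
Under exogeneity, PAF = [P(Y=1) − p₀] / P(Y=1).
PAF = (0.097068 − 0.0173) / 0.097068 ≈ 0.8218

PAF ≈ 0.822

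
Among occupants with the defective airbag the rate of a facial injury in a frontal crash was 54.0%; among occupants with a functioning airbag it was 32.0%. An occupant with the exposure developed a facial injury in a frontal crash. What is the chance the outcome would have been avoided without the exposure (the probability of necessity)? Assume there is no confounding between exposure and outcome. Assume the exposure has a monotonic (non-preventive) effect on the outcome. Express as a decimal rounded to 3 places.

p₁ = 0.54, p₀ = 0.32.
Under exogeneity and monotonicity, PN = (p₁ − p₀) / p₁.
PN = (0.54 − 0.32) / 0.54 = 0.22 / 0.54 ≈ 0.4074

PN ≈ 0.407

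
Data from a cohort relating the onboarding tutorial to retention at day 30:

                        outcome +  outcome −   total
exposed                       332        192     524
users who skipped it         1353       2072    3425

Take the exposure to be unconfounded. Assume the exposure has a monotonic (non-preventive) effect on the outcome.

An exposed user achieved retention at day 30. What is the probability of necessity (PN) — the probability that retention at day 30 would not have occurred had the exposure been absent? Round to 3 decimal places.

PN ≈ 0.377

p₁ = P(outcome | exposed) = 332/524 = 0.63359
p₀ = P(outcome | unexposed) = 1353/3425 = 0.39504
Under exogeneity and monotonicity, PN = (p₁ − p₀)/p₁.
PN = (0.63359 − 0.39504) / 0.63359 ≈ 0.3765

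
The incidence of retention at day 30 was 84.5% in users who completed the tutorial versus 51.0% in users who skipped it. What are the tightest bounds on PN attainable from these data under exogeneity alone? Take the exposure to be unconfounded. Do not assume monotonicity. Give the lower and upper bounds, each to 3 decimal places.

p₁ = 0.845, p₀ = 0.51.
Under exogeneity alone the bounds on PN are max{0,(p₁−p₀)/p₁} ≤ PN ≤ min{1,(1−p₀)/p₁}.
  lower = (p₁ − p₀)/p₁ = 0.335 / 0.845 ≈ 0.3964
  upper = min{1, (1 − p₀)/p₁} = 0.49 / 0.845 ≈ 0.5799

0.396 ≤ PN ≤ 0.580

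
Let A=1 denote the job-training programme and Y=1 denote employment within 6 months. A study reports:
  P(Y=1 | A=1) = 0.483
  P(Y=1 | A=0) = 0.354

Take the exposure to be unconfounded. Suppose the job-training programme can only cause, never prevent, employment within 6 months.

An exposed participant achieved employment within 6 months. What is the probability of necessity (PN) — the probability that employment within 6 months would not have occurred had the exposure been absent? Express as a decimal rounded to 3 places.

Let p₁ = 0.483, p₀ = 0.354.
Under exogeneity and monotonicity, PN = (p₁ − p₀) / p₁.
PN = (0.483 − 0.354) / 0.483 = 0.129 / 0.483 ≈ 0.2671

PN ≈ 0.267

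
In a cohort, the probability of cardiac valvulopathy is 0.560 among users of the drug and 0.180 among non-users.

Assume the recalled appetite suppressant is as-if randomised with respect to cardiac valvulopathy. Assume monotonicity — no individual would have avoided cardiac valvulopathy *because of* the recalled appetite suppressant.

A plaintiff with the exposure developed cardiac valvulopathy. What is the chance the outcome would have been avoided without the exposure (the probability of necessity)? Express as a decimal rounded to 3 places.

Let p₁ = 0.56, p₀ = 0.18.
Under exogeneity and monotonicity, PN = (p₁ − p₀) / p₁.
PN = (0.56 − 0.18) / 0.56 = 0.38 / 0.56 ≈ 0.6786

PN ≈ 0.679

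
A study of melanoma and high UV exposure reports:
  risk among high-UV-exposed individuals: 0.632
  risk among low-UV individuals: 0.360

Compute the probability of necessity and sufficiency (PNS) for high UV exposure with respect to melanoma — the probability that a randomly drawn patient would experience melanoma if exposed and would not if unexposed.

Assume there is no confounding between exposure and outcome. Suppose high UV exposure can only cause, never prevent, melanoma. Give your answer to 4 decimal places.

PNS ≈ 0.2720

Let p₁ = 0.632, p₀ = 0.36.
Under exogeneity and monotonicity, PNS = p₁ − p₀.
PNS = 0.632 − 0.36 = 0.272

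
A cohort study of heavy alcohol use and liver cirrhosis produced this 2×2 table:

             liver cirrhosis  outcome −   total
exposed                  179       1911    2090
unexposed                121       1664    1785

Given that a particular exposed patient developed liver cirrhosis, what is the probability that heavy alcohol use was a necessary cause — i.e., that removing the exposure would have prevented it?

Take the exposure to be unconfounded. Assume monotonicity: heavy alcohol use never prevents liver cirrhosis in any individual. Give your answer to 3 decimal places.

p₁ = P(outcome | exposed) = 179/2090 = 0.085646
p₀ = P(outcome | unexposed) = 121/1785 = 0.067787
Under exogeneity and monotonicity, PN = (p₁ − p₀) / p₁.
PN = (0.085646 − 0.067787) / 0.085646 = 0.017859 / 0.085646 ≈ 0.2085

PN ≈ 0.209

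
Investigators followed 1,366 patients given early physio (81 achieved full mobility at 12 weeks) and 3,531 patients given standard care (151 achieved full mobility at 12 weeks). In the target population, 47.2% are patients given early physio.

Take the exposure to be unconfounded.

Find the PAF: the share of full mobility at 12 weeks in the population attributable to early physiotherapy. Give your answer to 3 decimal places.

PAF ≈ 0.154

p₁ = P(outcome | exposed) = 81/1366 = 0.059297
p₀ = P(outcome | unexposed) = 151/3531 = 0.042764
Overall risk P(Y=1) = π·p₁ + (1−π)·p₀ = 0.472×0.059297 + 0.528×0.042764 = 0.050568.
Under exogeneity, PAF = [P(Y=1) − p₀] / P(Y=1).
PAF = (0.050568 − 0.042764) / 0.050568 ≈ 0.1543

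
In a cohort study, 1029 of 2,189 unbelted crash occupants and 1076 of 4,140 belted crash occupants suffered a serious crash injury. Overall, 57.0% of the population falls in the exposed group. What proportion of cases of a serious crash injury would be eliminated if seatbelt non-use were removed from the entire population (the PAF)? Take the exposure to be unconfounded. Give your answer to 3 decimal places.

PAF ≈ 0.316

p₁ = P(outcome | exposed) = 1029/2189 = 0.47008
p₀ = P(outcome | unexposed) = 1076/4140 = 0.2599
Overall risk P(Y=1) = π·p₁ + (1−π)·p₀ = 0.57×0.47008 + 0.43×0.2599 = 0.3797.
Under exogeneity, PAF = [P(Y=1) − p₀] / P(Y=1).
PAF = (0.3797 − 0.2599) / 0.3797 ≈ 0.3155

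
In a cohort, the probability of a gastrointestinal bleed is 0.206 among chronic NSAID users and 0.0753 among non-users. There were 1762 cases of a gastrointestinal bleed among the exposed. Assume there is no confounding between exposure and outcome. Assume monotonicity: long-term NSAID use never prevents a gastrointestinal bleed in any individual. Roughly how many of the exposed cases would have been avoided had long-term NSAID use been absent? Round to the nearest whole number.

Let p₁ = 0.206, p₀ = 0.0753.
PN = (p₁ − p₀)/p₁ = (0.206 − 0.0753) / 0.206 ≈ 0.63447.
Attributable cases ≈ PN × (exposed cases) = 0.63447 × 1762 ≈ 1117.93.

about 1118 cases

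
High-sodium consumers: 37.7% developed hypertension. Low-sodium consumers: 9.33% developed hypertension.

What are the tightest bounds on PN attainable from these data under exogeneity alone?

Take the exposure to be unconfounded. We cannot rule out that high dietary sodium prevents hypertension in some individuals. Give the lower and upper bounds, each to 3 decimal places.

p₁ = 0.377, p₀ = 0.0933.
Under exogeneity alone the bounds on PN are max{0,(p₁−p₀)/p₁} ≤ PN ≤ min{1,(1−p₀)/p₁}.
  lower = (p₁ − p₀)/p₁ = 0.2837 / 0.377 ≈ 0.7525
  upper = min{1, (1 − p₀)/p₁} = 0.9067 / 0.377 ≈ 2.4050 → capped at 1

0.753 ≤ PN ≤ 1.000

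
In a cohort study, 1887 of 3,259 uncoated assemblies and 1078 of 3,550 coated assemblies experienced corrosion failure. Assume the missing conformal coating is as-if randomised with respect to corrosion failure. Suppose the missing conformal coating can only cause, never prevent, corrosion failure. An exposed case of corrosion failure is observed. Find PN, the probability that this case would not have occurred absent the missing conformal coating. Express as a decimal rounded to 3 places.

p₁ = P(outcome | exposed) = 1887/3259 = 0.57901
p₀ = P(outcome | unexposed) = 1078/3550 = 0.30366
Under exogeneity and monotonicity, PN = (p₁ − p₀) / p₁.
PN = (0.57901 − 0.30366) / 0.57901 = 0.27535 / 0.57901 ≈ 0.4756

PN ≈ 0.476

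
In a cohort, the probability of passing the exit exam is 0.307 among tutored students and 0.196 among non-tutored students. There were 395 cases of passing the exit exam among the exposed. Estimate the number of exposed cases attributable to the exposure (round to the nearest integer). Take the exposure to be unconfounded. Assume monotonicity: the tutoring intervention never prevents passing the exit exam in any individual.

Let p₁ = 0.307, p₀ = 0.196.
PN = (p₁ − p₀)/p₁ = (0.307 − 0.196) / 0.307 ≈ 0.36156.
Attributable cases ≈ PN × (exposed cases) = 0.36156 × 395 ≈ 142.82.

about 143 cases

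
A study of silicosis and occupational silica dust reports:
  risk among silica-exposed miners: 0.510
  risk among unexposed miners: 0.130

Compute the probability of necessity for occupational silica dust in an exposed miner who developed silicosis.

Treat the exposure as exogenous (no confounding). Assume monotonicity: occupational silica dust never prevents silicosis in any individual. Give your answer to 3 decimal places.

PN ≈ 0.745

Let p₁ = 0.51, p₀ = 0.13.
Under exogeneity and monotonicity, PN = (p₁ − p₀) / p₁.
PN = (0.51 − 0.13) / 0.51 = 0.38 / 0.51 ≈ 0.7451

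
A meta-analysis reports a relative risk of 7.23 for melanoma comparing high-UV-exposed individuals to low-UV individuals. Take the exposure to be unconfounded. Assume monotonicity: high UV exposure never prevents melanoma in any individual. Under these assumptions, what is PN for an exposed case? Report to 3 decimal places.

PN ≈ 0.862

Under exogeneity and monotonicity, PN = (RR − 1) / RR = 1 − 1/RR.
PN = (7.23 − 1) / 7.23 = 6.23 / 7.23 ≈ 0.8617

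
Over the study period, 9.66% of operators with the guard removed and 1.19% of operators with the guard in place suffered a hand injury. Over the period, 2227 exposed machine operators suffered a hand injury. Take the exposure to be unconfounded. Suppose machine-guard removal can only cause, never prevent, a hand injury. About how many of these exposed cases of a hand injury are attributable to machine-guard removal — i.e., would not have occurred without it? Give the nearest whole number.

p₁ = 0.0966, p₀ = 0.0119.
PN = (p₁ − p₀)/p₁ = (0.0966 − 0.0119) / 0.0966 ≈ 0.87681.
Attributable cases ≈ PN × (exposed cases) = 0.87681 × 2227 ≈ 1952.66.

about 1953 cases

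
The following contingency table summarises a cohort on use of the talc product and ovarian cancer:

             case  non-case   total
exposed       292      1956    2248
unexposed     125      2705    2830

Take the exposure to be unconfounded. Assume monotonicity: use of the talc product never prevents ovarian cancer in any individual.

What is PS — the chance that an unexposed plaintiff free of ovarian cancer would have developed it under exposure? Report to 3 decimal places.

PS ≈ 0.090

p₁ = P(outcome | exposed) = 292/2248 = 0.12989
p₀ = P(outcome | unexposed) = 125/2830 = 0.04417
Under exogeneity and monotonicity, PS = (p₁ − p₀)/(1 − p₀).
PS = (0.12989 − 0.04417) / 0.95583 ≈ 0.0897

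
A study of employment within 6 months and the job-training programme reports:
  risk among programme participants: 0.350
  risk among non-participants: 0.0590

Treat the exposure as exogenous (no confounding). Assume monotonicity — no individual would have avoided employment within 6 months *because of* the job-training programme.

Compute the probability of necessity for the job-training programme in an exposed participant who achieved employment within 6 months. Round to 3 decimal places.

PN ≈ 0.831

Let p₁ = 0.35, p₀ = 0.059.
Under exogeneity and monotonicity, PN = (p₁ − p₀) / p₁.
PN = (0.35 − 0.059) / 0.35 = 0.291 / 0.35 ≈ 0.8314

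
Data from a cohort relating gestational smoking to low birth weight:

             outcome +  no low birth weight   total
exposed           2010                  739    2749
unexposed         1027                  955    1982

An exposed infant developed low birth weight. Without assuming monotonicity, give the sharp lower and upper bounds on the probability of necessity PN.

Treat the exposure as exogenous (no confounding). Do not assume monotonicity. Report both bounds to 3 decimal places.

p₁ = P(outcome | exposed) = 2010/2749 = 0.73117
p₀ = P(outcome | unexposed) = 1027/1982 = 0.51816
Under exogeneity alone the bounds on PN are max{0,(p₁−p₀)/p₁} ≤ PN ≤ min{1,(1−p₀)/p₁}.
  lower = (p₁ − p₀)/p₁ = 0.21301 / 0.73117 ≈ 0.2913
  upper = min{1, (1 − p₀)/p₁} = 0.48184 / 0.73117 ≈ 0.6590

0.291 ≤ PN ≤ 0.659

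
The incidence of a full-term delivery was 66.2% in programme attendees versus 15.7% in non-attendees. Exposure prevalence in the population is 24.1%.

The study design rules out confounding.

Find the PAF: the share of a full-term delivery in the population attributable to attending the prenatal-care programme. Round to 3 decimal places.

p₁ = 0.662, p₀ = 0.157.
Overall risk P(Y=1) = π·p₁ + (1−π)·p₀ = 0.241×0.662 + 0.759×0.157 = 0.27871.
Under exogeneity, PAF = [P(Y=1) − p₀] / P(Y=1).
PAF = (0.27871 − 0.157) / 0.27871 ≈ 0.4367

PAF ≈ 0.437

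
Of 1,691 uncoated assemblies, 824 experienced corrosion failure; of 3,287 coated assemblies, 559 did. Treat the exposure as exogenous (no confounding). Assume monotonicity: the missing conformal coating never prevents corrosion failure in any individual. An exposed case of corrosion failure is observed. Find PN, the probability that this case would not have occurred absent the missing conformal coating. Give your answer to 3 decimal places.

PN ≈ 0.651

p₁ = P(outcome | exposed) = 824/1691 = 0.48729
p₀ = P(outcome | unexposed) = 559/3287 = 0.17006
Under exogeneity and monotonicity, PN = (p₁ − p₀) / p₁.
PN = (0.48729 − 0.17006) / 0.48729 = 0.31722 / 0.48729 ≈ 0.6510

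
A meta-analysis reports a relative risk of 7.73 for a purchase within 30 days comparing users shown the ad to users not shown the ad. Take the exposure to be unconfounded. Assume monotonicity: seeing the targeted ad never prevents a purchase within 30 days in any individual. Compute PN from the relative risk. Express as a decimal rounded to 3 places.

PN ≈ 0.871

Under exogeneity and monotonicity, PN = (RR − 1) / RR = 1 − 1/RR.
PN = (7.73 − 1) / 7.73 = 6.73 / 7.73 ≈ 0.8706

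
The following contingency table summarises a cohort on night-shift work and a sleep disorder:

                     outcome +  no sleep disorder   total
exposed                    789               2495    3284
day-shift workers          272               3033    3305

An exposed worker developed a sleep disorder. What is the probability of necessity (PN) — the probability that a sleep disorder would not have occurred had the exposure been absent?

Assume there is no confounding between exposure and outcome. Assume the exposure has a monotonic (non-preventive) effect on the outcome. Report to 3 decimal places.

p₁ = P(outcome | exposed) = 789/3284 = 0.24026
p₀ = P(outcome | unexposed) = 272/3305 = 0.0823
Under exogeneity and monotonicity, PN = (p₁ − p₀) / p₁.
PN = (0.24026 − 0.0823) / 0.24026 = 0.15796 / 0.24026 ≈ 0.6575

PN ≈ 0.657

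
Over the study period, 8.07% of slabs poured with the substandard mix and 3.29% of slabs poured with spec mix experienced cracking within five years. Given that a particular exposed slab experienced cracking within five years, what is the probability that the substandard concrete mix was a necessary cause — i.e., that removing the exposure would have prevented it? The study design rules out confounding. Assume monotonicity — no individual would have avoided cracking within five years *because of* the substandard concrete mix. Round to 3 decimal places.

PN ≈ 0.592

p₁ = 0.0807, p₀ = 0.0329.
Under exogeneity and monotonicity, PN = (p₁ − p₀) / p₁.
PN = (0.0807 − 0.0329) / 0.0807 = 0.0478 / 0.0807 ≈ 0.5923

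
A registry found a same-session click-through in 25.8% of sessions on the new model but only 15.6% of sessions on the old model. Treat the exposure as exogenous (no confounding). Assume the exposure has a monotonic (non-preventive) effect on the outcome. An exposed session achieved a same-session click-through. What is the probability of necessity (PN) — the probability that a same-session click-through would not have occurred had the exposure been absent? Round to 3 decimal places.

PN ≈ 0.395

p₁ = 0.258, p₀ = 0.156.
Under exogeneity and monotonicity, PN = (p₁ − p₀) / p₁.
PN = (0.258 − 0.156) / 0.258 = 0.102 / 0.258 ≈ 0.3953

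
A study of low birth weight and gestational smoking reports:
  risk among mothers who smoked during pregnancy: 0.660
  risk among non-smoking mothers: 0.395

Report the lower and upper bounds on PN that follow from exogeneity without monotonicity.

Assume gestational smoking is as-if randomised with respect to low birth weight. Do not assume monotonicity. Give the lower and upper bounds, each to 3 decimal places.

0.402 ≤ PN ≤ 0.917

Let p₁ = 0.66, p₀ = 0.395.
Under exogeneity alone the bounds on PN are max{0,(p₁−p₀)/p₁} ≤ PN ≤ min{1,(1−p₀)/p₁}.
  lower = (p₁ − p₀)/p₁ = 0.265 / 0.66 ≈ 0.4015
  upper = min{1, (1 − p₀)/p₁} = 0.605 / 0.66 ≈ 0.9167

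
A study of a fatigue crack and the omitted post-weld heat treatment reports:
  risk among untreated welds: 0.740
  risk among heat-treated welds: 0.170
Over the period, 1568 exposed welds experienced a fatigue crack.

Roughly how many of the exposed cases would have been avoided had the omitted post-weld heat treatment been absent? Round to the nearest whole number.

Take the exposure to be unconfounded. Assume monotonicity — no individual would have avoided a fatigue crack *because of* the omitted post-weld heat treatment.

about 1208 cases

Let p₁ = 0.74, p₀ = 0.17.
PN = (p₁ − p₀)/p₁ = (0.74 − 0.17) / 0.74 ≈ 0.77027.
Attributable cases ≈ PN × (exposed cases) = 0.77027 × 1568 ≈ 1207.78.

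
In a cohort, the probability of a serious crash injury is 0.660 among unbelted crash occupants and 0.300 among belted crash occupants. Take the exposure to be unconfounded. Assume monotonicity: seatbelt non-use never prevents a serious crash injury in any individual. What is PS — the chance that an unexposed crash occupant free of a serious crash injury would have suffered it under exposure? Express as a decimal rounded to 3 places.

Let p₁ = 0.66, p₀ = 0.3.
Under exogeneity and monotonicity, PS = (p₁ − p₀) / (1 − p₀).
PS = (0.66 − 0.3) / (1 − 0.3) = 0.36 / 0.7 ≈ 0.5143

PS ≈ 0.514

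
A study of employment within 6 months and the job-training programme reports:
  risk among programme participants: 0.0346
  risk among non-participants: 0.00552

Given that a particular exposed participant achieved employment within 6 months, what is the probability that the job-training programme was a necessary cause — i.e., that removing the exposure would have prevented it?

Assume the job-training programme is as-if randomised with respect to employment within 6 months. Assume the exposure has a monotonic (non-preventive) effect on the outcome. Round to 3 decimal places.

Let p₁ = 0.0346, p₀ = 0.00552.
Under exogeneity and monotonicity, PN = (p₁ − p₀) / p₁.
PN = (0.0346 − 0.00552) / 0.0346 = 0.02908 / 0.0346 ≈ 0.8405

PN ≈ 0.840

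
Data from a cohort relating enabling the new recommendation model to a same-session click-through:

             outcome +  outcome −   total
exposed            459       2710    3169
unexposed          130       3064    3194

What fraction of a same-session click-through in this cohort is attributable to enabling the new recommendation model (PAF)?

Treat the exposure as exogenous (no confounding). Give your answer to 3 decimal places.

PAF ≈ 0.560

p₁ = P(outcome | exposed) = 459/3169 = 0.14484
p₀ = P(outcome | unexposed) = 130/3194 = 0.040701
Exposure prevalence π = 3169/6363 = 0.49804; overall risk P(Y=1) = 0.092566.
Under exogeneity, PAF = [P(Y=1) − p₀]/P(Y=1).
PAF = (0.092566 − 0.040701) / 0.092566 ≈ 0.5603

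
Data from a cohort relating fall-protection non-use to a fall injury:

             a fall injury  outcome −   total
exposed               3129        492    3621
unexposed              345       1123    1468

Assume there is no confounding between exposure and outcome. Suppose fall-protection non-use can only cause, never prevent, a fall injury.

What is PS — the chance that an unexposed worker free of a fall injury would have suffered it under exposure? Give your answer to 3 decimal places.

PS ≈ 0.822

p₁ = P(outcome | exposed) = 3129/3621 = 0.86413
p₀ = P(outcome | unexposed) = 345/1468 = 0.23501
Under exogeneity and monotonicity, PS = (p₁ − p₀) / (1 − p₀).
PS = (0.86413 − 0.23501) / (1 − 0.23501) = 0.62911 / 0.76499 ≈ 0.8224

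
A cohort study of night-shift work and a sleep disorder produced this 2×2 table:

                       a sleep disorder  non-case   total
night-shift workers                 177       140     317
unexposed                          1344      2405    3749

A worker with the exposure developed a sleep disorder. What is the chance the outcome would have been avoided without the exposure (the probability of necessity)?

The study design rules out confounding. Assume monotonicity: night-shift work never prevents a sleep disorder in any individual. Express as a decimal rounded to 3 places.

PN ≈ 0.358

p₁ = P(outcome | exposed) = 177/317 = 0.55836
p₀ = P(outcome | unexposed) = 1344/3749 = 0.3585
Under exogeneity and monotonicity, PN = (p₁ − p₀)/p₁.
PN = (0.55836 − 0.3585) / 0.55836 ≈ 0.3579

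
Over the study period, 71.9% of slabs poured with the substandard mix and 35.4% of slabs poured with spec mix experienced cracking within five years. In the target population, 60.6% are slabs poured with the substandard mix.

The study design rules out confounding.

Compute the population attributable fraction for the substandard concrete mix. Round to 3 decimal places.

PAF ≈ 0.385

p₁ = 0.719, p₀ = 0.354.
Overall risk P(Y=1) = π·p₁ + (1−π)·p₀ = 0.606×0.719 + 0.394×0.354 = 0.57519.
Under exogeneity, PAF = [P(Y=1) − p₀] / P(Y=1).
PAF = (0.57519 − 0.354) / 0.57519 ≈ 0.3846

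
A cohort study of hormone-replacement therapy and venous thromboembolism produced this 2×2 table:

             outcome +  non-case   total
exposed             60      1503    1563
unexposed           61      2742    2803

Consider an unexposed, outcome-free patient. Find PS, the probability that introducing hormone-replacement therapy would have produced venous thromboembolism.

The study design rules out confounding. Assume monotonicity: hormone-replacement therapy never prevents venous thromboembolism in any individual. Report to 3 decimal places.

p₁ = P(outcome | exposed) = 60/1563 = 0.038388
p₀ = P(outcome | unexposed) = 61/2803 = 0.021762
Under exogeneity and monotonicity, PS = (p₁ − p₀)/(1 − p₀).
PS = (0.038388 − 0.021762) / 0.97824 ≈ 0.0170

PS ≈ 0.017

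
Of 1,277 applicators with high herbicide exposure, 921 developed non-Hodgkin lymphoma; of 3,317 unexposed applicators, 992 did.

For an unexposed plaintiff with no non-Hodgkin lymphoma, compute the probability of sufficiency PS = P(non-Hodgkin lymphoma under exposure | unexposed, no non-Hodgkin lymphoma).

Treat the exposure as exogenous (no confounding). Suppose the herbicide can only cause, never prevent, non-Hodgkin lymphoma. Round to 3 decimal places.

PS ≈ 0.602

p₁ = P(outcome | exposed) = 921/1277 = 0.72122
p₀ = P(outcome | unexposed) = 992/3317 = 0.29907
Under exogeneity and monotonicity, PS = (p₁ − p₀) / (1 − p₀).
PS = (0.72122 − 0.29907) / (1 − 0.29907) = 0.42216 / 0.70093 ≈ 0.6023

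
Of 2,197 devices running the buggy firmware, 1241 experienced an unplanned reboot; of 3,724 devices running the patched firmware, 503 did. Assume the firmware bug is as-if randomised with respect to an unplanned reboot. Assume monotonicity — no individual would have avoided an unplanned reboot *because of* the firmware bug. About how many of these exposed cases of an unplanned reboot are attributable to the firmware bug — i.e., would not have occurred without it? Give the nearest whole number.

about 944 cases

p₁ = P(outcome | exposed) = 1241/2197 = 0.56486
p₀ = P(outcome | unexposed) = 503/3724 = 0.13507
PN = (p₁ − p₀)/p₁ = (0.56486 − 0.13507) / 0.56486 ≈ 0.76088.
Attributable cases ≈ PN × (exposed cases) = 0.76088 × 1241 ≈ 944.25.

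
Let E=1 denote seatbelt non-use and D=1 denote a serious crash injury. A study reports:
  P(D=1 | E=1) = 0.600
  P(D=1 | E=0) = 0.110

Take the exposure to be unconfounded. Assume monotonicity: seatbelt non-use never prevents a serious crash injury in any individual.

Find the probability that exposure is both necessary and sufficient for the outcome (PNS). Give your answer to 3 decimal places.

PNS ≈ 0.490

Let p₁ = 0.6, p₀ = 0.11.
Under exogeneity and monotonicity, PNS = p₁ − p₀.
PNS = 0.6 − 0.11 = 0.49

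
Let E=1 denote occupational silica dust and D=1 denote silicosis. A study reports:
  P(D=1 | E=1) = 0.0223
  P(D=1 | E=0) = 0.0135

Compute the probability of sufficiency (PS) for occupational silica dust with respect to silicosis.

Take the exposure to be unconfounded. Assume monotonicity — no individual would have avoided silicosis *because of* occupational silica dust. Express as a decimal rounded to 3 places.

PS ≈ 0.009

Let p₁ = 0.0223, p₀ = 0.0135.
Under exogeneity and monotonicity, PS = (p₁ − p₀) / (1 − p₀).
PS = (0.0223 − 0.0135) / (1 − 0.0135) = 0.0088 / 0.9865 ≈ 0.0089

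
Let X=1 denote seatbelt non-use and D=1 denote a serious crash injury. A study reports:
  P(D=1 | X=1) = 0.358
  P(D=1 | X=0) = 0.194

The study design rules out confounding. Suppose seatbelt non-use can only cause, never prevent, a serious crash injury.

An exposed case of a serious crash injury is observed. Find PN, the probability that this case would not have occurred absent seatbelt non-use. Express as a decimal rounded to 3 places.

PN ≈ 0.458

Let p₁ = 0.358, p₀ = 0.194.
Under exogeneity and monotonicity, PN = (p₁ − p₀) / p₁.
PN = (0.358 − 0.194) / 0.358 = 0.164 / 0.358 ≈ 0.4581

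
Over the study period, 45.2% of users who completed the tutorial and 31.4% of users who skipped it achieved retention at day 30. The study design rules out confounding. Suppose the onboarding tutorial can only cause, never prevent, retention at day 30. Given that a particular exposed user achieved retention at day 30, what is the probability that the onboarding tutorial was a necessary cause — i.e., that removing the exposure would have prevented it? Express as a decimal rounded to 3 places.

PN ≈ 0.305

p₁ = 0.452, p₀ = 0.314.
Under exogeneity and monotonicity, PN = (p₁ − p₀) / p₁.
PN = (0.452 − 0.314) / 0.452 = 0.138 / 0.452 ≈ 0.3053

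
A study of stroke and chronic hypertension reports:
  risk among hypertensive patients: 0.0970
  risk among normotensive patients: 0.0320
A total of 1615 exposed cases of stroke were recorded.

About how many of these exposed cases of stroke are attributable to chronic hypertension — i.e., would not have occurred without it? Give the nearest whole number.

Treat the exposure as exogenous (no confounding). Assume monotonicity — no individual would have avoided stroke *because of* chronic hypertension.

Let p₁ = 0.097, p₀ = 0.032.
PN = (p₁ − p₀)/p₁ = (0.097 − 0.032) / 0.097 ≈ 0.67010.
Attributable cases ≈ PN × (exposed cases) = 0.67010 × 1615 ≈ 1082.22.

about 1082 cases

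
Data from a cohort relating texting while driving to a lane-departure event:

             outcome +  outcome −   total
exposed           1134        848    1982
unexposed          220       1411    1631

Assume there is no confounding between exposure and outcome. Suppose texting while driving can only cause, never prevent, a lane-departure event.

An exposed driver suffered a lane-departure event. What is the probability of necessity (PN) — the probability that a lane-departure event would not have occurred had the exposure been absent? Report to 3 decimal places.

p₁ = P(outcome | exposed) = 1134/1982 = 0.57215
p₀ = P(outcome | unexposed) = 220/1631 = 0.13489
Under exogeneity and monotonicity, PN = (p₁ − p₀) / p₁.
PN = (0.57215 − 0.13489) / 0.57215 = 0.43726 / 0.57215 ≈ 0.7642

PN ≈ 0.764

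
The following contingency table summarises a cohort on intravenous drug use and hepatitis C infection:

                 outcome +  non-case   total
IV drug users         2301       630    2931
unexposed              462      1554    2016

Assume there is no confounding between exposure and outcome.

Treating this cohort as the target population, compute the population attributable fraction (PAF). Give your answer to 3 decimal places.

p₁ = P(outcome | exposed) = 2301/2931 = 0.78506
p₀ = P(outcome | unexposed) = 462/2016 = 0.22917
Exposure prevalence π = 2931/4947 = 0.59248; overall risk P(Y=1) = 0.55852.
Under exogeneity, PAF = [P(Y=1) − p₀]/P(Y=1).
PAF = (0.55852 − 0.22917) / 0.55852 ≈ 0.5897

PAF ≈ 0.590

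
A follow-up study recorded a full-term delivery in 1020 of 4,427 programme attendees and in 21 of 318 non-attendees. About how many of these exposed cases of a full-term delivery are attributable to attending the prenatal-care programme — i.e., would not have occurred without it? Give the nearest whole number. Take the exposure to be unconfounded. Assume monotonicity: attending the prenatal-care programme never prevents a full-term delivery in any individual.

p₁ = P(outcome | exposed) = 1020/4427 = 0.2304
p₀ = P(outcome | unexposed) = 21/318 = 0.066038
PN = (p₁ − p₀)/p₁ = (0.2304 − 0.066038) / 0.2304 ≈ 0.71338.
Attributable cases ≈ PN × (exposed cases) = 0.71338 × 1020 ≈ 727.65.

about 728 cases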